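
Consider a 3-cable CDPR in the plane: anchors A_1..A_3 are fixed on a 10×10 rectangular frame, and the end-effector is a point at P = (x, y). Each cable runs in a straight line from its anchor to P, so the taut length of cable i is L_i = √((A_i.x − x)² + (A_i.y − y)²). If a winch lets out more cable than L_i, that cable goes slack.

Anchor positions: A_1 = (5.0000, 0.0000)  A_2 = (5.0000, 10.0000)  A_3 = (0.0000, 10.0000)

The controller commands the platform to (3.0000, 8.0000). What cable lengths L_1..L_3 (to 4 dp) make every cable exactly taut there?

L_1: Δ = A_1−P = (2.0000, -8.0000) → ‖Δ‖ = √68.0000 = 8.2462
L_2: Δ = A_2−P = (2.0000, 2.0000) → ‖Δ‖ = √8.0000 = 2.8284
L_3: Δ = A_3−P = (-3.0000, 2.0000) → ‖Δ‖ = √13.0000 = 3.6056

(8.2462, 2.8284, 3.6056)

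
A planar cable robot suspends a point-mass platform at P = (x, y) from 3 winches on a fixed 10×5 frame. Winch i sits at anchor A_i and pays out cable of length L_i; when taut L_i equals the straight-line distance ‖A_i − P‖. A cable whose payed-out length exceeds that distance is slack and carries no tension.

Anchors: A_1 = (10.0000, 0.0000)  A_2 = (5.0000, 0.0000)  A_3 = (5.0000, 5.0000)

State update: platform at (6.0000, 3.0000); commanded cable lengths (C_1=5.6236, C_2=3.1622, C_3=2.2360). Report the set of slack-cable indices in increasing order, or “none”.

1

cable 1: L_1 = ‖A_1−P‖ = 5.0000;  C_1 = 5.6236 → slack
cable 2: L_2 = ‖A_2−P‖ = 3.1623;  C_2 = 3.1622 → taut
cable 3: L_3 = ‖A_3−P‖ = 2.2361;  C_3 = 2.2360 → taut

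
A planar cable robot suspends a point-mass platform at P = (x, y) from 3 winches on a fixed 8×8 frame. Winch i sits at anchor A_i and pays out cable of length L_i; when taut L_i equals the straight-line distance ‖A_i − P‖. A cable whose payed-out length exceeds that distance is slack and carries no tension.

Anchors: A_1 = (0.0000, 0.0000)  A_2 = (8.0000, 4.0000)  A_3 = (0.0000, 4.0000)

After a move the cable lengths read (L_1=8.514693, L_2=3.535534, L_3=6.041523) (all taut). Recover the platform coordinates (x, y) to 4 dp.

(5.5000, 6.5000)

expand ‖A_i−P‖²=L_i² and subtract eq 1 (q_i ≔ ‖A_i‖²−L_i²)
q_1 = 0.0000+0.0000−72.5000 = -72.5000
eq1−eq2 → [-16.0000  -8.0000]·P = -140.0000
eq1−eq3 → [0.0000  -8.0000]·P = -52.0000
2×2 solve → P = (5.5000, 6.5000)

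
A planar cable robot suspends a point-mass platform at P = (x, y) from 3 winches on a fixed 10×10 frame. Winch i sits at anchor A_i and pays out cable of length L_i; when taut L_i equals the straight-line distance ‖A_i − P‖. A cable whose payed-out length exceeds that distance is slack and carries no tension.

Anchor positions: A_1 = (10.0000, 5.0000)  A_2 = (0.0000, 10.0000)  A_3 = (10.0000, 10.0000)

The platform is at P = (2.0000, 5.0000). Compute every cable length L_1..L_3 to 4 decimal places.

L_1: Δ = A_1−P = (8.0000, 0.0000) → ‖Δ‖ = √64.0000 = 8.0000
L_2: Δ = A_2−P = (-2.0000, 5.0000) → ‖Δ‖ = √29.0000 = 5.3852
L_3: Δ = A_3−P = (8.0000, 5.0000) → ‖Δ‖ = √89.0000 = 9.4340

(8.0000, 5.3852, 9.4340)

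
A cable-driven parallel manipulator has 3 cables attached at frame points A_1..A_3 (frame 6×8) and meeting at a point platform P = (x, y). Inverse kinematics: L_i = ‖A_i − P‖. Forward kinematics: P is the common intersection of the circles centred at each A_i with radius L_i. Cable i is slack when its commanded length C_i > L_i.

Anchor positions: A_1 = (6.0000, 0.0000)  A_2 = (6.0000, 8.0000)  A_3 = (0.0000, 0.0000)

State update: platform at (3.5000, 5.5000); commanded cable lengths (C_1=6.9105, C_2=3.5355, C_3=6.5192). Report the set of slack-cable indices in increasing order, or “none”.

cable 1: L_1 = ‖A_1−P‖ = 6.0415;  C_1 = 6.9105 → slack
cable 2: L_2 = ‖A_2−P‖ = 3.5355;  C_2 = 3.5355 → taut
cable 3: L_3 = ‖A_3−P‖ = 6.5192;  C_3 = 6.5192 → taut

1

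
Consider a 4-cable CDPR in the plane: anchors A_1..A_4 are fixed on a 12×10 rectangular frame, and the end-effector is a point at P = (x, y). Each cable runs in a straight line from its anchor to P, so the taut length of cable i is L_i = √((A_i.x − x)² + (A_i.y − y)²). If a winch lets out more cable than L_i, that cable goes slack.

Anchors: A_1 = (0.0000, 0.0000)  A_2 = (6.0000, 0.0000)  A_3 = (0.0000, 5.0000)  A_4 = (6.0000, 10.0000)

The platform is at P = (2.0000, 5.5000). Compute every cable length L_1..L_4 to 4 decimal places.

L_1 = √((0.0000−2.0000)² + (0.0000−5.5000)²) = 5.8523
L_2 = √((6.0000−2.0000)² + (0.0000−5.5000)²) = 6.8007
L_3 = √((0.0000−2.0000)² + (5.0000−5.5000)²) = 2.0616
L_4 = √((6.0000−2.0000)² + (10.0000−5.5000)²) = 6.0208

(5.8523, 6.8007, 2.0616, 6.0208)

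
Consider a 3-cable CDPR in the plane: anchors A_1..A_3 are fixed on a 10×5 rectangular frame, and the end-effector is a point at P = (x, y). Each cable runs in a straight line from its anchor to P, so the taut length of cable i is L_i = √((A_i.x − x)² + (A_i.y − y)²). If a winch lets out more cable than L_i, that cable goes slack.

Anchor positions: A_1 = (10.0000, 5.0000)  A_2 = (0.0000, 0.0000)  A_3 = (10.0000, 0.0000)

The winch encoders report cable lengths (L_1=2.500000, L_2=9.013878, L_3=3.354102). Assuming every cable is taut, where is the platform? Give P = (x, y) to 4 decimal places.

each cable: (A_i−P)·(A_i−P) = L_i²; let c_i = ‖A_i‖²−L_i²
c_1 = 100.0000+25.0000−6.2500 = 118.7500
row 1: 20.0000x + 10.0000y = 200.0000  (c_2=-81.2500)
row 2: 0.0000x + 10.0000y = 30.0000  (c_3=88.7500)
Cramer on rows 1–2 → x = 8.5000, y = 3.0000

(8.5000, 3.0000)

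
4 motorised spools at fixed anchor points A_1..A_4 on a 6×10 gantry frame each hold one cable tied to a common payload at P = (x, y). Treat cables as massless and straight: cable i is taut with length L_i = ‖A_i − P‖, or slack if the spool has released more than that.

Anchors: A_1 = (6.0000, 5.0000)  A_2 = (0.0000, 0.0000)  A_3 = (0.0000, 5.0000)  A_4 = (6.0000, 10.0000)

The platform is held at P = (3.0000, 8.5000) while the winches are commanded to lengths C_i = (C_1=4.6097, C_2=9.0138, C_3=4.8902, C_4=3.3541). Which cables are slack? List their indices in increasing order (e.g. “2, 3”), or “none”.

cable 1: L_1 = ‖A_1−P‖ = 4.6098;  C_1 = 4.6097 → taut
cable 2: L_2 = ‖A_2−P‖ = 9.0139;  C_2 = 9.0138 → taut
cable 3: L_3 = ‖A_3−P‖ = 4.6098;  C_3 = 4.8902 → slack
cable 4: L_4 = ‖A_4−P‖ = 3.3541;  C_4 = 3.3541 → taut

3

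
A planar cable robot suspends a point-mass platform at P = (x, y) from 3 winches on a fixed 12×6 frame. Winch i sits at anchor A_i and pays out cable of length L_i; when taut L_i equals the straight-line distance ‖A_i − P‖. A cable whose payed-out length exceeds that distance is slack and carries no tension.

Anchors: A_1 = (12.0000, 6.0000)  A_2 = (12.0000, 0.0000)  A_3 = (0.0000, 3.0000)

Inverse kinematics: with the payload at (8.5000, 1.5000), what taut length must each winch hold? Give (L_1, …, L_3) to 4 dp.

L_1 = √((12.0000−8.5000)² + (6.0000−1.5000)²) = 5.7009
L_2 = √((12.0000−8.5000)² + (0.0000−1.5000)²) = 3.8079
L_3 = √((0.0000−8.5000)² + (3.0000−1.5000)²) = 8.6313

(5.7009, 3.8079, 8.6313)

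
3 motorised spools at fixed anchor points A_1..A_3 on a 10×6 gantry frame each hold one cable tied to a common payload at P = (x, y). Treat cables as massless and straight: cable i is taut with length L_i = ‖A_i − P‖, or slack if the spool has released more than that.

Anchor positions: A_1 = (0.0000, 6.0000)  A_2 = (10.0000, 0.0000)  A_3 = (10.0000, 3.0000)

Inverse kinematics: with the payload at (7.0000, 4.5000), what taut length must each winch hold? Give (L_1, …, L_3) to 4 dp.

(7.1589, 5.4083, 3.3541)

L_1 = √((0.0000−7.0000)² + (6.0000−4.5000)²) = 7.1589
L_2 = √((10.0000−7.0000)² + (0.0000−4.5000)²) = 5.4083
L_3 = √((10.0000−7.0000)² + (3.0000−4.5000)²) = 3.3541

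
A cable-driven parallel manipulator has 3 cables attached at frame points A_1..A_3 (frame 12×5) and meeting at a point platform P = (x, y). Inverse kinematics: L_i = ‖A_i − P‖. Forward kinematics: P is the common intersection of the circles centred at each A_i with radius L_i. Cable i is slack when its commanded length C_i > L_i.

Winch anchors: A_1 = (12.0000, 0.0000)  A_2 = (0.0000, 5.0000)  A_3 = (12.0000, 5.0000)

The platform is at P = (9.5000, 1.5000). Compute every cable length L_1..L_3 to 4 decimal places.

cable 1: Δx=2.5000, Δy=-1.5000; L_1 = √(Δx²+Δy²) = 2.9155
cable 2: Δx=-9.5000, Δy=3.5000; L_2 = √(Δx²+Δy²) = 10.1242
cable 3: Δx=2.5000, Δy=3.5000; L_3 = √(Δx²+Δy²) = 4.3012

(2.9155, 10.1242, 4.3012)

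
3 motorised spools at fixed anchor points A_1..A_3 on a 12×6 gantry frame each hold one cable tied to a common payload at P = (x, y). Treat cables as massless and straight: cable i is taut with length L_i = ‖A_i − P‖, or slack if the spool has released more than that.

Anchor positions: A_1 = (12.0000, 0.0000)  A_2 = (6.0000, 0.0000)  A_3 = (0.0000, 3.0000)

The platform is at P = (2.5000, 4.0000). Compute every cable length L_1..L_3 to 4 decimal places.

(10.3078, 5.3151, 2.6926)

L_1 = √((12.0000−2.5000)² + (0.0000−4.0000)²) = 10.3078
L_2 = √((6.0000−2.5000)² + (0.0000−4.0000)²) = 5.3151
L_3 = √((0.0000−2.5000)² + (3.0000−4.0000)²) = 2.6926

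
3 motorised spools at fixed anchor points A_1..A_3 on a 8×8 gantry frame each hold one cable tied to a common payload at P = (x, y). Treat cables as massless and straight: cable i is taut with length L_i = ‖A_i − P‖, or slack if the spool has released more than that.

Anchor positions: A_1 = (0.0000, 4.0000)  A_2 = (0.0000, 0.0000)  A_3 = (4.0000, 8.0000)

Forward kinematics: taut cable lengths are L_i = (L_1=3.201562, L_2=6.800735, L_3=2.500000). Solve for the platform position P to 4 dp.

expand ‖A_i−P‖²=L_i² and subtract eq 1 (k_i ≔ ‖A_i‖²−L_i²)
k_1 = 0.0000+16.0000−10.2500 = 5.7500
eq1−eq2 → [0.0000  8.0000]·P = 52.0000
eq1−eq3 → [-8.0000  -8.0000]·P = -68.0000
2×2 solve → P = (2.0000, 6.5000)

(2.0000, 6.5000)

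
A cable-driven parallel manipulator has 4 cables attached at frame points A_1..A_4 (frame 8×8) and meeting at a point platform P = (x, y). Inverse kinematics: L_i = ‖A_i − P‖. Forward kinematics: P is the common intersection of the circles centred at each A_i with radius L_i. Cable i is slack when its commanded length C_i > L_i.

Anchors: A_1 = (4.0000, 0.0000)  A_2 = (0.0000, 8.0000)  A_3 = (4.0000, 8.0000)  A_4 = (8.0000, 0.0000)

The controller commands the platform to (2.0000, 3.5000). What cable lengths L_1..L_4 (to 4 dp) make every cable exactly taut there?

cable 1: Δx=2.0000, Δy=-3.5000; L_1 = √(Δx²+Δy²) = 4.0311
cable 2: Δx=-2.0000, Δy=4.5000; L_2 = √(Δx²+Δy²) = 4.9244
cable 3: Δx=2.0000, Δy=4.5000; L_3 = √(Δx²+Δy²) = 4.9244
cable 4: Δx=6.0000, Δy=-3.5000; L_4 = √(Δx²+Δy²) = 6.9462

(4.0311, 4.9244, 4.9244, 6.9462)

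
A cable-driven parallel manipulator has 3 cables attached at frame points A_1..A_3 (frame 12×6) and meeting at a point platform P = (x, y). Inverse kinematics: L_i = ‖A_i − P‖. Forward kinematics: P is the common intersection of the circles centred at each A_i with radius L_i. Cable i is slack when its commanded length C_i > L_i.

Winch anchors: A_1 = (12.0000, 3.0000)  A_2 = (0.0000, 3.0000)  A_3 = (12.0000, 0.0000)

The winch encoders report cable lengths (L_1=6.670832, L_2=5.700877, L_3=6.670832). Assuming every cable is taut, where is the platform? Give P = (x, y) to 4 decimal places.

each cable: (A_i−P)·(A_i−P) = L_i²; let q_i = ‖A_i‖²−L_i²
q_1 = 144.0000+9.0000−44.5000 = 108.5000
row 1: 24.0000x + 0.0000y = 132.0000  (q_2=-23.5000)
row 2: 0.0000x + 6.0000y = 9.0000  (q_3=99.5000)
Cramer on rows 1–2 → x = 5.5000, y = 1.5000

(5.5000, 1.5000)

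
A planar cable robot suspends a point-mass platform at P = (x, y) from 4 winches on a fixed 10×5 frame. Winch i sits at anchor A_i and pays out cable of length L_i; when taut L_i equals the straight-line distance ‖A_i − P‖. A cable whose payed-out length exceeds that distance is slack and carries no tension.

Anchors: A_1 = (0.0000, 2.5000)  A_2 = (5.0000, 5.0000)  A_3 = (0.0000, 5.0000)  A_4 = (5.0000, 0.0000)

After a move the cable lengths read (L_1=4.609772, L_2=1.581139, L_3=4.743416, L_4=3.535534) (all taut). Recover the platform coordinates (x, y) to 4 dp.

circle eqns → linear via eq_j − eq_1; set k_j = A_j·A_j − L_j²
k_1 = 0.0000+6.2500−21.2500 = -15.0000
-10.0000·x − 5.0000·y = k_1−k_2 = -62.5000
0.0000·x − 5.0000·y = k_1−k_3 = -17.5000
-10.0000·x + 5.0000·y = k_1−k_4 = -27.5000
solve first two rows → x=4.5000, y=3.5000
check cable 4: ‖A_4−P‖² = 12.5000 ≈ L_4² = 12.5000 ✓

(4.5000, 3.5000)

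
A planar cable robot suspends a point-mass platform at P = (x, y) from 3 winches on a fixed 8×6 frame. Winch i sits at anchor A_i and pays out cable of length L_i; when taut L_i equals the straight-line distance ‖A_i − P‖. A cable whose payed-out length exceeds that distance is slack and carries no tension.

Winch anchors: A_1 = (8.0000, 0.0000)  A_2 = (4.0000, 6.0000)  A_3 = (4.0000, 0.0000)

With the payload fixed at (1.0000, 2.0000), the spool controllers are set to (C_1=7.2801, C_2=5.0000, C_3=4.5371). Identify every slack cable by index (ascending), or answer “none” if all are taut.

3

cable 1: √((7.0000)²+(-2.0000)²)=7.2801, C_1=7.2801: taut
cable 2: √((3.0000)²+(4.0000)²)=5.0000, C_2=5.0000: taut
cable 3: √((3.0000)²+(-2.0000)²)=3.6056, C_3=4.5371: slack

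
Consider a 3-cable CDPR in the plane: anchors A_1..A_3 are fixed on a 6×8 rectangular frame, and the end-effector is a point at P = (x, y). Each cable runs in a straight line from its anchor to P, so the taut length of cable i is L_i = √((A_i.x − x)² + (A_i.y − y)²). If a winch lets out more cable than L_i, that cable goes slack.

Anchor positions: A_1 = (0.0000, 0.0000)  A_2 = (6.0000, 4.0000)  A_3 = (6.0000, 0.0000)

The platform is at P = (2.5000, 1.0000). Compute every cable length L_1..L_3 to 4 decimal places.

L_1: Δ = A_1−P = (-2.5000, -1.0000) → ‖Δ‖ = √7.2500 = 2.6926
L_2: Δ = A_2−P = (3.5000, 3.0000) → ‖Δ‖ = √21.2500 = 4.6098
L_3: Δ = A_3−P = (3.5000, -1.0000) → ‖Δ‖ = √13.2500 = 3.6401

(2.6926, 4.6098, 3.6401)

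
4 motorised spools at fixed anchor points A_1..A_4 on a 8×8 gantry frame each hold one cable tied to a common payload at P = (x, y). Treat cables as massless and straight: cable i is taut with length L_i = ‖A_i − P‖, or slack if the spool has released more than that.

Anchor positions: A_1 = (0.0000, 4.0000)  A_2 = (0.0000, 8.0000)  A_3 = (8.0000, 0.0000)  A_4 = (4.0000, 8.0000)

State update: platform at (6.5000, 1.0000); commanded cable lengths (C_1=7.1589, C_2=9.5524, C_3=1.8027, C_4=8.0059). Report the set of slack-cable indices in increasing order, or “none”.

i=1: geometric 7.1589 vs commanded 7.1589 ⇒ taut
i=2: geometric 9.5525 vs commanded 9.5524 ⇒ taut
i=3: geometric 1.8028 vs commanded 1.8027 ⇒ taut
i=4: geometric 7.4330 vs commanded 8.0059 ⇒ slack

4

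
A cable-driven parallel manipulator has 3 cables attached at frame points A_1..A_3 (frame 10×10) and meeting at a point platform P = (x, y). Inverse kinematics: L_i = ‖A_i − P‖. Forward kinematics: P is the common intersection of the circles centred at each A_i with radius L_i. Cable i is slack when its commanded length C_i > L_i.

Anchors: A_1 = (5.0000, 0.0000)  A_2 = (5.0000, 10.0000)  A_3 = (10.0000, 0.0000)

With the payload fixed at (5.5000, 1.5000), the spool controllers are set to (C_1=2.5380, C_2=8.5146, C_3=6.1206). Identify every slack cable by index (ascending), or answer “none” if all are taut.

cable 1: √((-0.5000)²+(-1.5000)²)=1.5811, C_1=2.5380: slack
cable 2: √((-0.5000)²+(8.5000)²)=8.5147, C_2=8.5146: taut
cable 3: √((4.5000)²+(-1.5000)²)=4.7434, C_3=6.1206: slack

1, 3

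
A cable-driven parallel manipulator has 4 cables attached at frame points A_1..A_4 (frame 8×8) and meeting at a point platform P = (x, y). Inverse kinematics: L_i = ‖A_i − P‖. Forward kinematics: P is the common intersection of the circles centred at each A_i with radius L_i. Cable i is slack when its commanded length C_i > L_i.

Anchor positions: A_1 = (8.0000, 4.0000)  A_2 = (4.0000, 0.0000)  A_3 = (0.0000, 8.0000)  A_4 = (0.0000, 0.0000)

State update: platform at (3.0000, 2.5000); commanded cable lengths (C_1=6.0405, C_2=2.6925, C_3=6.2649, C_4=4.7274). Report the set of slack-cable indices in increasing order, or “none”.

1, 4

i=1: geometric 5.2202 vs commanded 6.0405 ⇒ slack
i=2: geometric 2.6926 vs commanded 2.6925 ⇒ taut
i=3: geometric 6.2650 vs commanded 6.2649 ⇒ taut
i=4: geometric 3.9051 vs commanded 4.7274 ⇒ slack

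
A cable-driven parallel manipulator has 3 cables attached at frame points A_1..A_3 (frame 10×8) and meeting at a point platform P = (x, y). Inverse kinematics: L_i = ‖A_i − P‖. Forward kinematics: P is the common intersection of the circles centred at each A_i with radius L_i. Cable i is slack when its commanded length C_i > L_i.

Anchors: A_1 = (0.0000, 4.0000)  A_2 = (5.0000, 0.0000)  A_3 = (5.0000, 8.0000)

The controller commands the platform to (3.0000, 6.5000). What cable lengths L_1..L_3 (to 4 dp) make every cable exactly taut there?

(3.9051, 6.8007, 2.5000)

L_1 = √((0.0000−3.0000)² + (4.0000−6.5000)²) = 3.9051
L_2 = √((5.0000−3.0000)² + (0.0000−6.5000)²) = 6.8007
L_3 = √((5.0000−3.0000)² + (8.0000−6.5000)²) = 2.5000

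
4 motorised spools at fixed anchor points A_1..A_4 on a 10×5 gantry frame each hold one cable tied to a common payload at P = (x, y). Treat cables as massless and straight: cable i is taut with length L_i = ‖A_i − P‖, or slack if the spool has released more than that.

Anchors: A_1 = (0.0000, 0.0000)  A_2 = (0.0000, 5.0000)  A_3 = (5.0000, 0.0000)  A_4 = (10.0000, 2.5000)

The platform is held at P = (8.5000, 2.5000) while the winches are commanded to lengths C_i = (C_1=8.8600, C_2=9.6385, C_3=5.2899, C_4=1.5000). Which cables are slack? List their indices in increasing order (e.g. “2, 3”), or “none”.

cable 1: √((-8.5000)²+(-2.5000)²)=8.8600, C_1=8.8600: taut
cable 2: √((-8.5000)²+(2.5000)²)=8.8600, C_2=9.6385: slack
cable 3: √((-3.5000)²+(-2.5000)²)=4.3012, C_3=5.2899: slack
cable 4: √((1.5000)²+(0.0000)²)=1.5000, C_4=1.5000: taut

2, 3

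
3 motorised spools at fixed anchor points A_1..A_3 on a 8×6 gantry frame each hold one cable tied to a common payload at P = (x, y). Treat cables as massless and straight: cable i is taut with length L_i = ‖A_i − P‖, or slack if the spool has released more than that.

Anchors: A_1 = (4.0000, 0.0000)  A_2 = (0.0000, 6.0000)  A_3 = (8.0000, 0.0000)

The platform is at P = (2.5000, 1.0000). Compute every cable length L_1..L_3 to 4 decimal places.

(1.8028, 5.5902, 5.5902)

L_1 = √((4.0000−2.5000)² + (0.0000−1.0000)²) = 1.8028
L_2 = √((0.0000−2.5000)² + (6.0000−1.0000)²) = 5.5902
L_3 = √((8.0000−2.5000)² + (0.0000−1.0000)²) = 5.5902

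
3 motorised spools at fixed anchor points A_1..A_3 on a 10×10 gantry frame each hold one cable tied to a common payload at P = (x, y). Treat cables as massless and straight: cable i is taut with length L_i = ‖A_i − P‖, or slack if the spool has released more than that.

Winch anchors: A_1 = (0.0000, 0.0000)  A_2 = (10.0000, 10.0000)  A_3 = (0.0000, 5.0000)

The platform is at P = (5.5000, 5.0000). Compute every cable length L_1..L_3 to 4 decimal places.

(7.4330, 6.7268, 5.5000)

L_1 = √((0.0000−5.5000)² + (0.0000−5.0000)²) = 7.4330
L_2 = √((10.0000−5.5000)² + (10.0000−5.0000)²) = 6.7268
L_3 = √((0.0000−5.5000)² + (5.0000−5.0000)²) = 5.5000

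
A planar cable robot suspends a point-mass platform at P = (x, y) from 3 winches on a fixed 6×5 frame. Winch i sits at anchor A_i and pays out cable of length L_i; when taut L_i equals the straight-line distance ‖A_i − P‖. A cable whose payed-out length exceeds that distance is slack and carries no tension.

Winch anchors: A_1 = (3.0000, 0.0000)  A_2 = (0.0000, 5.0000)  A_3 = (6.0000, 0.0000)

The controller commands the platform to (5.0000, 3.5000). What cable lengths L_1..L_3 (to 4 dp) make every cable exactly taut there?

L_1 = √((3.0000−5.0000)² + (0.0000−3.5000)²) = 4.0311
L_2 = √((0.0000−5.0000)² + (5.0000−3.5000)²) = 5.2202
L_3 = √((6.0000−5.0000)² + (0.0000−3.5000)²) = 3.6401

(4.0311, 5.2202, 3.6401)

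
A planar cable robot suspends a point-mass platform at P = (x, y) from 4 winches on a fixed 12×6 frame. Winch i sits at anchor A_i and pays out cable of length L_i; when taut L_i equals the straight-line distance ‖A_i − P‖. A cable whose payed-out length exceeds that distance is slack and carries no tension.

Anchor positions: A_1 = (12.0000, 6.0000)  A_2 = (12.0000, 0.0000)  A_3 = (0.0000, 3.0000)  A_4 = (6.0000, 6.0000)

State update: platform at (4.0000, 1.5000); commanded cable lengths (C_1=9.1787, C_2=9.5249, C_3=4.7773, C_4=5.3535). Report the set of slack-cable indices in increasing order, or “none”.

cable 1: √((8.0000)²+(4.5000)²)=9.1788, C_1=9.1787: taut
cable 2: √((8.0000)²+(-1.5000)²)=8.1394, C_2=9.5249: slack
cable 3: √((-4.0000)²+(1.5000)²)=4.2720, C_3=4.7773: slack
cable 4: √((2.0000)²+(4.5000)²)=4.9244, C_4=5.3535: slack

2, 3, 4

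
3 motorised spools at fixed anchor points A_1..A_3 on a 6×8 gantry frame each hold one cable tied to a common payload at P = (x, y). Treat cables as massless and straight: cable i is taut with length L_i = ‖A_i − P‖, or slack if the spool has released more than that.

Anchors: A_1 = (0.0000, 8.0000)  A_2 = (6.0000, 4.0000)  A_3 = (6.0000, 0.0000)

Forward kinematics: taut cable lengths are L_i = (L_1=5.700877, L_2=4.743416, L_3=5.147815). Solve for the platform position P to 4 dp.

circle eqns → linear via eq_j − eq_1; set c_j = A_j·A_j − L_j²
c_1 = 0.0000+64.0000−32.5000 = 31.5000
-12.0000·x + 8.0000·y = c_1−c_2 = 2.0000
-12.0000·x + 16.0000·y = c_1−c_3 = 22.0000
solve first two rows → x=1.5000, y=2.5000

(1.5000, 2.5000)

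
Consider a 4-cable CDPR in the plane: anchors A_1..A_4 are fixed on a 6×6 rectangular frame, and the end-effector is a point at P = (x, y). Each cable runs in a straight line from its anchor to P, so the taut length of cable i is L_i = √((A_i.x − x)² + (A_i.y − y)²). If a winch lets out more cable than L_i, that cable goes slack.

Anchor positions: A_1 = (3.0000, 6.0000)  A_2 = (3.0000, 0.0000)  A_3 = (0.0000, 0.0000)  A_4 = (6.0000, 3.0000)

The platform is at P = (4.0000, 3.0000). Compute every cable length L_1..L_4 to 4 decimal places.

(3.1623, 3.1623, 5.0000, 2.0000)

L_1: Δ = A_1−P = (-1.0000, 3.0000) → ‖Δ‖ = √10.0000 = 3.1623
L_2: Δ = A_2−P = (-1.0000, -3.0000) → ‖Δ‖ = √10.0000 = 3.1623
L_3: Δ = A_3−P = (-4.0000, -3.0000) → ‖Δ‖ = √25.0000 = 5.0000
L_4: Δ = A_4−P = (2.0000, 0.0000) → ‖Δ‖ = √4.0000 = 2.0000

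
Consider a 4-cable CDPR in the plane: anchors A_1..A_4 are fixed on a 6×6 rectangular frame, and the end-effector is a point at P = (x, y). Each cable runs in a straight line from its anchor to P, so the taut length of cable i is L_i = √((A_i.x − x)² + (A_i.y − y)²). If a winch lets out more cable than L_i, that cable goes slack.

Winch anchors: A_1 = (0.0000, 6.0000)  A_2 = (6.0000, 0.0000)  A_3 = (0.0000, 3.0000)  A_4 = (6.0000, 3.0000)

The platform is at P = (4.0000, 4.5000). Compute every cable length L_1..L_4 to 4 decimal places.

L_1: Δ = A_1−P = (-4.0000, 1.5000) → ‖Δ‖ = √18.2500 = 4.2720
L_2: Δ = A_2−P = (2.0000, -4.5000) → ‖Δ‖ = √24.2500 = 4.9244
L_3: Δ = A_3−P = (-4.0000, -1.5000) → ‖Δ‖ = √18.2500 = 4.2720
L_4: Δ = A_4−P = (2.0000, -1.5000) → ‖Δ‖ = √6.2500 = 2.5000

(4.2720, 4.9244, 4.2720, 2.5000)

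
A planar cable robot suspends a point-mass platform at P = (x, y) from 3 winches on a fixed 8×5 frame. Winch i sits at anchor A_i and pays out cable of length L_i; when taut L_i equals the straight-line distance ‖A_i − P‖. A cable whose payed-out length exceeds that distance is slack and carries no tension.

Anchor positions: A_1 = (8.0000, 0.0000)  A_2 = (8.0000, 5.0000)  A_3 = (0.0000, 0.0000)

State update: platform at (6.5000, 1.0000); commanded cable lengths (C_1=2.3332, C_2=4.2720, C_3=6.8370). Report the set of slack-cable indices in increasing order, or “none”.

cable 1: L_1 = ‖A_1−P‖ = 1.8028;  C_1 = 2.3332 → slack
cable 2: L_2 = ‖A_2−P‖ = 4.2720;  C_2 = 4.2720 → taut
cable 3: L_3 = ‖A_3−P‖ = 6.5765;  C_3 = 6.8370 → slack

1, 3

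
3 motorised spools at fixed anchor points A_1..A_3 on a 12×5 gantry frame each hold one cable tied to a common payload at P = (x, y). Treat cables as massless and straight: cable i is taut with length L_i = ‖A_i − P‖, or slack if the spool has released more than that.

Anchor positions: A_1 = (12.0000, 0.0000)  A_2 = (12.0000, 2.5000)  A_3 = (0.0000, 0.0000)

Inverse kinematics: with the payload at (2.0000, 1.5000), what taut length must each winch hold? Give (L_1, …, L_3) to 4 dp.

(10.1119, 10.0499, 2.5000)

L_1 = √((12.0000−2.0000)² + (0.0000−1.5000)²) = 10.1119
L_2 = √((12.0000−2.0000)² + (2.5000−1.5000)²) = 10.0499
L_3 = √((0.0000−2.0000)² + (0.0000−1.5000)²) = 2.5000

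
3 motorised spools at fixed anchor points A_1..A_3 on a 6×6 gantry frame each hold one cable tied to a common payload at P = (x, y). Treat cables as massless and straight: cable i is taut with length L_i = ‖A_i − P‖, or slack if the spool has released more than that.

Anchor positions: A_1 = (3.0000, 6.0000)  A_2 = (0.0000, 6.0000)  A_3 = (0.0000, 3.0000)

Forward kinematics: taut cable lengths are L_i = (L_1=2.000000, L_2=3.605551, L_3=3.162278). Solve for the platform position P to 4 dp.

(3.0000, 4.0000)

circle eqns → linear via eq_j − eq_1; set k_j = A_j·A_j − L_j²
k_1 = 9.0000+36.0000−4.0000 = 41.0000
6.0000·x + 0.0000·y = k_1−k_2 = 18.0000
6.0000·x + 6.0000·y = k_1−k_3 = 42.0000
solve first two rows → x=3.0000, y=4.0000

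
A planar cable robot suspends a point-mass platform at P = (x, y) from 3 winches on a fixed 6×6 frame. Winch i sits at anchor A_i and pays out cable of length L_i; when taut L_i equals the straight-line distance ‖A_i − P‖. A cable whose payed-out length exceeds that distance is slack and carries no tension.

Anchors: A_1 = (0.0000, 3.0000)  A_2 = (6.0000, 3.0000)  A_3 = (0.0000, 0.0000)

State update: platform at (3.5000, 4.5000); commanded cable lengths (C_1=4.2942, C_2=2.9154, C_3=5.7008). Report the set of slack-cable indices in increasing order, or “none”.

cable 1: L_1 = ‖A_1−P‖ = 3.8079;  C_1 = 4.2942 → slack
cable 2: L_2 = ‖A_2−P‖ = 2.9155;  C_2 = 2.9154 → taut
cable 3: L_3 = ‖A_3−P‖ = 5.7009;  C_3 = 5.7008 → taut

1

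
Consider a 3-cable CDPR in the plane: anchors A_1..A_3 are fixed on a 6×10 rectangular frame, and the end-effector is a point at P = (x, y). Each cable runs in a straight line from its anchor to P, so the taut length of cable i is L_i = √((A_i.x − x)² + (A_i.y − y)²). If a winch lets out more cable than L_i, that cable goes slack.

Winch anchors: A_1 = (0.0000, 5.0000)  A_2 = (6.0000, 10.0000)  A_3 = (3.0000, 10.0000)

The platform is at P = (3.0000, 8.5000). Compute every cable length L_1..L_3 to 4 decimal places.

cable 1: Δx=-3.0000, Δy=-3.5000; L_1 = √(Δx²+Δy²) = 4.6098
cable 2: Δx=3.0000, Δy=1.5000; L_2 = √(Δx²+Δy²) = 3.3541
cable 3: Δx=0.0000, Δy=1.5000; L_3 = √(Δx²+Δy²) = 1.5000

(4.6098, 3.3541, 1.5000)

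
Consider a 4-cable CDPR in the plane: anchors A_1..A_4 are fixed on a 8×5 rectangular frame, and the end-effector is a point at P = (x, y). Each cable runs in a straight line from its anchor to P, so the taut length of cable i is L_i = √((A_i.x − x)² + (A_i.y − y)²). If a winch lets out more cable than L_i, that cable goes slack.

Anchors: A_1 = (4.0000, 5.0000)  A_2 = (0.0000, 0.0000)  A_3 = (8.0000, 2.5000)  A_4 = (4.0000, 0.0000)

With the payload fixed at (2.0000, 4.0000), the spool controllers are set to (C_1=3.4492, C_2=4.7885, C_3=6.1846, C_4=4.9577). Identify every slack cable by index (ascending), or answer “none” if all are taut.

1, 2, 4

cable 1: √((2.0000)²+(1.0000)²)=2.2361, C_1=3.4492: slack
cable 2: √((-2.0000)²+(-4.0000)²)=4.4721, C_2=4.7885: slack
cable 3: √((6.0000)²+(-1.5000)²)=6.1847, C_3=6.1846: taut
cable 4: √((2.0000)²+(-4.0000)²)=4.4721, C_4=4.9577: slack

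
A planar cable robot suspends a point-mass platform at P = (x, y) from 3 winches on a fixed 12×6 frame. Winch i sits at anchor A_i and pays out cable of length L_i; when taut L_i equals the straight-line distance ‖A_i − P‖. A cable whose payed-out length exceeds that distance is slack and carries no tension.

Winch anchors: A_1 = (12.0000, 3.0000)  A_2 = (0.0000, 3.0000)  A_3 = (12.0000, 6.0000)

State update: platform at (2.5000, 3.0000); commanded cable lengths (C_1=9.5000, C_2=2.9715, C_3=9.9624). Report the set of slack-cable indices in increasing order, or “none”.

2

cable 1: L_1 = ‖A_1−P‖ = 9.5000;  C_1 = 9.5000 → taut
cable 2: L_2 = ‖A_2−P‖ = 2.5000;  C_2 = 2.9715 → slack
cable 3: L_3 = ‖A_3−P‖ = 9.9624;  C_3 = 9.9624 → taut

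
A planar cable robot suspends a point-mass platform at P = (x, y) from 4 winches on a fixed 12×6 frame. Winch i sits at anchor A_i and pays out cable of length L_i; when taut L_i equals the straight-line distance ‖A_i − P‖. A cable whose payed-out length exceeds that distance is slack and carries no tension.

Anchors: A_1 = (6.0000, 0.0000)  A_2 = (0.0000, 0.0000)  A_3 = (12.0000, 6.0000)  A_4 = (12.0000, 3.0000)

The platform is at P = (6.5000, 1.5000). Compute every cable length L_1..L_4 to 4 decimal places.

L_1: Δ = A_1−P = (-0.5000, -1.5000) → ‖Δ‖ = √2.5000 = 1.5811
L_2: Δ = A_2−P = (-6.5000, -1.5000) → ‖Δ‖ = √44.5000 = 6.6708
L_3: Δ = A_3−P = (5.5000, 4.5000) → ‖Δ‖ = √50.5000 = 7.1063
L_4: Δ = A_4−P = (5.5000, 1.5000) → ‖Δ‖ = √32.5000 = 5.7009

(1.5811, 6.6708, 7.1063, 5.7009)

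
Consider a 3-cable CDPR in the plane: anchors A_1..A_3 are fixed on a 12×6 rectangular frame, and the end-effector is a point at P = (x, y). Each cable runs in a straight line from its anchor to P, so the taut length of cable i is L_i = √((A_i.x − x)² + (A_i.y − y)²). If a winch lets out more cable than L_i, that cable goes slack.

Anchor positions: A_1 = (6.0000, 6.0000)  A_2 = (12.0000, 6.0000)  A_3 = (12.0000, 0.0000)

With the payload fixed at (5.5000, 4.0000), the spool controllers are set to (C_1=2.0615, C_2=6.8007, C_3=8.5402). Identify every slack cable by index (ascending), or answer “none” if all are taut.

cable 1: L_1 = ‖A_1−P‖ = 2.0616;  C_1 = 2.0615 → taut
cable 2: L_2 = ‖A_2−P‖ = 6.8007;  C_2 = 6.8007 → taut
cable 3: L_3 = ‖A_3−P‖ = 7.6322;  C_3 = 8.5402 → slack

3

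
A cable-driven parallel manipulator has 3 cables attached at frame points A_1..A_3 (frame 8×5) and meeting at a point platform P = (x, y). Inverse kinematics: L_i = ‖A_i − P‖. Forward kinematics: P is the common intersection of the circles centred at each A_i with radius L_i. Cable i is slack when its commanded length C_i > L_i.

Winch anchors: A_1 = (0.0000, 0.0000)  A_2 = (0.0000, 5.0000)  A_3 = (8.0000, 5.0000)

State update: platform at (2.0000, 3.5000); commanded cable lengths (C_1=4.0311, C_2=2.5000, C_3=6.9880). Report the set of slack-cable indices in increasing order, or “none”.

cable 1: L_1 = ‖A_1−P‖ = 4.0311;  C_1 = 4.0311 → taut
cable 2: L_2 = ‖A_2−P‖ = 2.5000;  C_2 = 2.5000 → taut
cable 3: L_3 = ‖A_3−P‖ = 6.1847;  C_3 = 6.9880 → slack

3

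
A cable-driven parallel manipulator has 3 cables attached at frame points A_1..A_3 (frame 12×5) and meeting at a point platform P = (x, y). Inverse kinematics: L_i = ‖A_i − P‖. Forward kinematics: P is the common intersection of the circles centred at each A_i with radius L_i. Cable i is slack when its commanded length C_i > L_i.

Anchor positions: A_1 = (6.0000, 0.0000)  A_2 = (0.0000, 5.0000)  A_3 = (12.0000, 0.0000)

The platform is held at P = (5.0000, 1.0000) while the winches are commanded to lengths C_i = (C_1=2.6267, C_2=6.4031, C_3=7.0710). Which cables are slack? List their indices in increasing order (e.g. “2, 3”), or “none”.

1

cable 1: √((1.0000)²+(-1.0000)²)=1.4142, C_1=2.6267: slack
cable 2: √((-5.0000)²+(4.0000)²)=6.4031, C_2=6.4031: taut
cable 3: √((7.0000)²+(-1.0000)²)=7.0711, C_3=7.0710: taut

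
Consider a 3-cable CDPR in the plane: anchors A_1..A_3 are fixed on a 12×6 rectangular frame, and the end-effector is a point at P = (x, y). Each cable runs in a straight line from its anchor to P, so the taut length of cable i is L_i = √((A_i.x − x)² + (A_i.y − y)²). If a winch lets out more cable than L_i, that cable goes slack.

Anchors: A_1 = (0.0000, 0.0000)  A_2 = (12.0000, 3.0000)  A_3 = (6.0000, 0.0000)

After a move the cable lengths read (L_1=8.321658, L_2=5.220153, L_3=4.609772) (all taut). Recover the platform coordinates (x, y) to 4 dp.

circle eqns → linear via eq_j − eq_1; set k_j = A_j·A_j − L_j²
k_1 = 0.0000+0.0000−69.2500 = -69.2500
-24.0000·x − 6.0000·y = k_1−k_2 = -195.0000
-12.0000·x + 0.0000·y = k_1−k_3 = -84.0000
solve first two rows → x=7.0000, y=4.5000

(7.0000, 4.5000)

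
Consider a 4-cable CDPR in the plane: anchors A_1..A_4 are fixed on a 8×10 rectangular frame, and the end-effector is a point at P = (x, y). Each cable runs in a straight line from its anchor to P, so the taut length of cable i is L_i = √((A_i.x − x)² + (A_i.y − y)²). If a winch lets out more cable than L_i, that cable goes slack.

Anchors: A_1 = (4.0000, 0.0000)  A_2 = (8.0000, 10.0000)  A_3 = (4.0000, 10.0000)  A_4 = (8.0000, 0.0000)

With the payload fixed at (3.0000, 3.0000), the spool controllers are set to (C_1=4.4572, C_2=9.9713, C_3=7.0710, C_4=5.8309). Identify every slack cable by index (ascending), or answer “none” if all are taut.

1, 2

i=1: geometric 3.1623 vs commanded 4.4572 ⇒ slack
i=2: geometric 8.6023 vs commanded 9.9713 ⇒ slack
i=3: geometric 7.0711 vs commanded 7.0710 ⇒ taut
i=4: geometric 5.8310 vs commanded 5.8309 ⇒ taut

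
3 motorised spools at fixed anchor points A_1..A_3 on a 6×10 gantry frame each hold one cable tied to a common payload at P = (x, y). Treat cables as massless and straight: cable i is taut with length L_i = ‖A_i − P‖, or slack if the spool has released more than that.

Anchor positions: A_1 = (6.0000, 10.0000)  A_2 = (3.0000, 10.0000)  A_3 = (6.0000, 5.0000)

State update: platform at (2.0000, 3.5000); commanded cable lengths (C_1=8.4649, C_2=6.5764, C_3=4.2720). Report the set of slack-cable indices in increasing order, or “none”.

i=1: geometric 7.6322 vs commanded 8.4649 ⇒ slack
i=2: geometric 6.5765 vs commanded 6.5764 ⇒ taut
i=3: geometric 4.2720 vs commanded 4.2720 ⇒ taut

1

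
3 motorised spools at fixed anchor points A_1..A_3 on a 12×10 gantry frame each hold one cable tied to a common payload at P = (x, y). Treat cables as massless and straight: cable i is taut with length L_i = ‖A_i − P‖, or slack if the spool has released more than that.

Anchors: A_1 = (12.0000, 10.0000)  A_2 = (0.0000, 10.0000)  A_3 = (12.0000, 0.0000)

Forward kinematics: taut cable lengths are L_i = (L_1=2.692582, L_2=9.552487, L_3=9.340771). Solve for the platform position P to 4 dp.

circle eqns → linear via eq_j − eq_1; set c_j = A_j·A_j − L_j²
c_1 = 144.0000+100.0000−7.2500 = 236.7500
24.0000·x + 0.0000·y = c_1−c_2 = 228.0000
0.0000·x + 20.0000·y = c_1−c_3 = 180.0000
solve first two rows → x=9.5000, y=9.0000

(9.5000, 9.0000)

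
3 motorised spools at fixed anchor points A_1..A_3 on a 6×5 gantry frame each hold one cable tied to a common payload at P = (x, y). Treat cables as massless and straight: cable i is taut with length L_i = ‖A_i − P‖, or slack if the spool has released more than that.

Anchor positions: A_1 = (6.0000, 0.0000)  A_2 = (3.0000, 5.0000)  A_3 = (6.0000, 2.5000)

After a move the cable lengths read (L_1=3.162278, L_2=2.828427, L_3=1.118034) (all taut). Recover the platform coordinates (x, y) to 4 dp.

(5.0000, 3.0000)

circle eqns → linear via eq_j − eq_1; set c_j = A_j·A_j − L_j²
c_1 = 36.0000+0.0000−10.0000 = 26.0000
6.0000·x − 10.0000·y = c_1−c_2 = 0.0000
0.0000·x − 5.0000·y = c_1−c_3 = -15.0000
solve first two rows → x=5.0000, y=3.0000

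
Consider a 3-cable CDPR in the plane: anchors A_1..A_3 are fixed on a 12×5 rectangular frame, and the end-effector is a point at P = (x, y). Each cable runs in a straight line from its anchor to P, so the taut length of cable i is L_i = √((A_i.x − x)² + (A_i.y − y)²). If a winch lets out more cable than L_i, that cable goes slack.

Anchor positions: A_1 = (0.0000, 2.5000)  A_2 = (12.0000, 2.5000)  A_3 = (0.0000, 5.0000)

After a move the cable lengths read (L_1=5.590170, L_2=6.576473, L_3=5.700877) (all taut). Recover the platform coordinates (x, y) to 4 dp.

(5.5000, 3.5000)

each cable: (A_i−P)·(A_i−P) = L_i²; let k_i = ‖A_i‖²−L_i²
k_1 = 0.0000+6.2500−31.2500 = -25.0000
row 1: -24.0000x + 0.0000y = -132.0000  (k_2=107.0000)
row 2: 0.0000x − 5.0000y = -17.5000  (k_3=-7.5000)
Cramer on rows 1–2 → x = 5.5000, y = 3.5000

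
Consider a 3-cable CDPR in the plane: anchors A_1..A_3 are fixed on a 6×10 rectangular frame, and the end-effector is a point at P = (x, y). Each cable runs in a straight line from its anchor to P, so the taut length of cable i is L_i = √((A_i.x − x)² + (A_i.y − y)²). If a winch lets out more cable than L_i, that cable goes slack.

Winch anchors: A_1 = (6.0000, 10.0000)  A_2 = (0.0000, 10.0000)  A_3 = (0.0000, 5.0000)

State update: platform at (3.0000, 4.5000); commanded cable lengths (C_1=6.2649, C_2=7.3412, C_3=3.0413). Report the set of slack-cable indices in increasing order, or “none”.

2

i=1: geometric 6.2650 vs commanded 6.2649 ⇒ taut
i=2: geometric 6.2650 vs commanded 7.3412 ⇒ slack
i=3: geometric 3.0414 vs commanded 3.0413 ⇒ taut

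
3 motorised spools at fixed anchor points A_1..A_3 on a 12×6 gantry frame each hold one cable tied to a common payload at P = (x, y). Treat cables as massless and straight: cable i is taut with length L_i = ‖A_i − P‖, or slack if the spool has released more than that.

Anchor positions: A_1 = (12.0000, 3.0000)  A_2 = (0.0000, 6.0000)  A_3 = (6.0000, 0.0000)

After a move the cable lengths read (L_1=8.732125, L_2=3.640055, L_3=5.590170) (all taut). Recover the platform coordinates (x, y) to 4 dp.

circle eqns → linear via eq_j − eq_1; set q_j = A_j·A_j − L_j²
q_1 = 144.0000+9.0000−76.2500 = 76.7500
24.0000·x − 6.0000·y = q_1−q_2 = 54.0000
12.0000·x + 6.0000·y = q_1−q_3 = 72.0000
solve first two rows → x=3.5000, y=5.0000

(3.5000, 5.0000)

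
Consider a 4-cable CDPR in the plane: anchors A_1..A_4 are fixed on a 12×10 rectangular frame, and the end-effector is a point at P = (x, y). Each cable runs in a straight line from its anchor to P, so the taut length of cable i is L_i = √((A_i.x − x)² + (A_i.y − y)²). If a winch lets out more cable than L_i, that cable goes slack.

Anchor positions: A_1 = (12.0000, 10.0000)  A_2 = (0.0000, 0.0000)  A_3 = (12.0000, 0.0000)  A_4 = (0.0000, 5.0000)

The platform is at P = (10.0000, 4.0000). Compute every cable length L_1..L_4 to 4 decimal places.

(6.3246, 10.7703, 4.4721, 10.0499)

L_1: Δ = A_1−P = (2.0000, 6.0000) → ‖Δ‖ = √40.0000 = 6.3246
L_2: Δ = A_2−P = (-10.0000, -4.0000) → ‖Δ‖ = √116.0000 = 10.7703
L_3: Δ = A_3−P = (2.0000, -4.0000) → ‖Δ‖ = √20.0000 = 4.4721
L_4: Δ = A_4−P = (-10.0000, 1.0000) → ‖Δ‖ = √101.0000 = 10.0499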